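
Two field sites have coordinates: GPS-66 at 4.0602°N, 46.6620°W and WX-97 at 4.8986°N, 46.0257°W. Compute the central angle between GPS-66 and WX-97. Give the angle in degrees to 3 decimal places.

Δφ = 0.8384°,  Δλ = 0.6363°
a = sin²(Δφ/2) + cos φ₁ cos φ₂ sin²(Δλ/2) = 0.000084
c = 2·arcsin(√a) = 0.018349 rad = 1.0513°

1.051°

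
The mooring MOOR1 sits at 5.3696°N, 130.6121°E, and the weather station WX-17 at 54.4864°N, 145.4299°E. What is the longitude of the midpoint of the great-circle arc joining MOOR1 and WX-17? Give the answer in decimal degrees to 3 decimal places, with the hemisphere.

136.062°E

Bx = cos φ₂ cos Δλ = 0.561578,  By = cos φ₂ sin Δλ = 0.148562
φₘ = atan2(sin φ₁ + sin φ₂, √((cos φ₁ + Bx)² + By²)) = 30.12159°
λₘ = λ₁ + atan2(By, cos φ₁ + Bx) = 136.06185°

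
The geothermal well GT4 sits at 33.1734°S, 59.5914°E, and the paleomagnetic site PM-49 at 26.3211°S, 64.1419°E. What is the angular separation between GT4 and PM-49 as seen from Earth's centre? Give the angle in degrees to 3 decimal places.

7.907°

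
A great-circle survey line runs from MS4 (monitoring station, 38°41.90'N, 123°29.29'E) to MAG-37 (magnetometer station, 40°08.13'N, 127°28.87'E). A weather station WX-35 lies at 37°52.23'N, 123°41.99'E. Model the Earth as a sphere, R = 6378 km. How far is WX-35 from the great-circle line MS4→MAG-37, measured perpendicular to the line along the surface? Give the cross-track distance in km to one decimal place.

90.9 km

MS4: φ = +38.69833°, λ = +123.48817°
MAG-37: φ = +40.13550°, λ = +127.48117°
WX-35: φ = +37.87050°, λ = +123.69983°
δ₁₃ = central angle MS4→WX-35 = 0.014737 rad  (haversine)
θ₁₃ = bearing MS4→WX-35 = 168.586°,  θ₁₂ = bearing MS4→MAG-37 = 63.761°
dₓₜ = R·arcsin(sin δ₁₃ · sin(θ₁₃ − θ₁₂)) = 6378·arcsin(0.01474·sin(104.825°)) = 90.861 km
|dₓₜ| = 90.861 km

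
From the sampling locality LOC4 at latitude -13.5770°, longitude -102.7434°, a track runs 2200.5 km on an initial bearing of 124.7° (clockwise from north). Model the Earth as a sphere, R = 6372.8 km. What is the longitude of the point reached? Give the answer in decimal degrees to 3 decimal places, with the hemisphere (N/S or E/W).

84.996°W

δ = d/R = 2200.5/6372.8 = 0.345296 rad
φ₂ = arcsin(sin φ₁ cos δ + cos φ₁ sin δ cos θ)
   = arcsin(-0.23475·0.94098 + 0.97206·0.33847·-0.56928) = -24.09169°
λ₂ = λ₁ + atan2(sin θ sin δ cos φ₁, cos δ − sin φ₁ sin φ₂) = -84.99561°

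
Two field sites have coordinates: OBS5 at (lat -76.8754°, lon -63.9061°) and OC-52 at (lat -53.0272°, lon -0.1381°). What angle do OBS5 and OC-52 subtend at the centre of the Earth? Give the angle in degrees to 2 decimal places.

33.03°

Δφ = 23.8482°,  Δλ = 63.7680°
a = sin²(Δφ/2) + cos φ₁ cos φ₂ sin²(Δλ/2) = 0.080792
c = 2·arcsin(√a) = 0.576426 rad = 33.0268°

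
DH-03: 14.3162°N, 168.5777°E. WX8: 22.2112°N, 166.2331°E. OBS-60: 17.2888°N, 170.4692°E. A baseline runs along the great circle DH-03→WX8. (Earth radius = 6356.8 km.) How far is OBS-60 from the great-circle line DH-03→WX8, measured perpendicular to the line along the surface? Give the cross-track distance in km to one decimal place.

281.0 km

δ₁₃ = central angle DH-03→OBS-60 = 0.060831 rad  (haversine)
θ₁₃ = bearing DH-03→OBS-60 = 31.225°,  θ₁₂ = bearing DH-03→WX8 = 344.605°
dₓₜ = R·arcsin(sin δ₁₃ · sin(θ₁₃ − θ₁₂)) = 6356.8·arcsin(0.06079·sin(-313.380°)) = 280.971 km
|dₓₜ| = 280.971 km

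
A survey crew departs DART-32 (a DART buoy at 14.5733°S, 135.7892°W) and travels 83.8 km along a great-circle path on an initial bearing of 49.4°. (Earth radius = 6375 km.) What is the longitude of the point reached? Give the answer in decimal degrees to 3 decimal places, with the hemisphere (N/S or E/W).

δ = d/R = 83.8/6375 = 0.013145 rad
φ₂ = arcsin(sin φ₁ cos δ + cos φ₁ sin δ cos θ)
   = arcsin(-0.25162·0.99991 + 0.96783·0.01314·0.65077) = -14.08243°
λ₂ = λ₁ + atan2(sin θ sin δ cos φ₁, cos δ − sin φ₁ sin φ₂) = -135.19964°

135.200°W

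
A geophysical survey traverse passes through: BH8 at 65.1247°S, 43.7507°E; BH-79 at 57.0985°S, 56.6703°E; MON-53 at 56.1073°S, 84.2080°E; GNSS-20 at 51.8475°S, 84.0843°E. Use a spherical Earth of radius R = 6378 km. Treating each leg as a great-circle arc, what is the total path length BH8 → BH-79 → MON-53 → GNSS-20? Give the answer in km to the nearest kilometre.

3281 km

BH8→BH-79: c = 0.176752 rad, d = 1127.32 km
BH-79→MON-53: c = 0.263313 rad, d = 1679.41 km
MON-53→GNSS-20: c = 0.074358 rad, d = 474.26 km
Total = 1127.32 + 1679.41 + 474.26 = 3280.99 km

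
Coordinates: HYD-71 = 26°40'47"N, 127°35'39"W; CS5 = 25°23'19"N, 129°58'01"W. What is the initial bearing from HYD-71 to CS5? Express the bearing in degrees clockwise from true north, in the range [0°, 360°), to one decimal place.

239.3°

HYD-71: φ = +26.67972°, λ = -127.59417°
CS5: φ = +25.38861°, λ = -129.96694°
Δλ = -2.3728°
y = sin Δλ · cos φ₂ = -0.037402
x = cos φ₁ sin φ₂ − sin φ₁ cos φ₂ cos Δλ = -0.022184
θ = atan2(y, x) = -120.6734° → 239.3266° (mod 360°)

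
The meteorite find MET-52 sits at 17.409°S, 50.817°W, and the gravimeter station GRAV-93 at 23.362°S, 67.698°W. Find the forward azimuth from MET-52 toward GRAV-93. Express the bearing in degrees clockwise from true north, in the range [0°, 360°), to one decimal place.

246.6°

Δλ = -16.8810°
y = sin Δλ · cos φ₂ = -0.266579
x = cos φ₁ sin φ₂ − sin φ₁ cos φ₂ cos Δλ = -0.115548
θ = atan2(y, x) = -113.4342° → 246.5658° (mod 360°)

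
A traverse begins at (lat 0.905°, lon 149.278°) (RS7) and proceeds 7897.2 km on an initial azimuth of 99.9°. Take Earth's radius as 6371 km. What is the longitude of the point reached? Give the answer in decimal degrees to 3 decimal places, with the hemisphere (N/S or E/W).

140.105°W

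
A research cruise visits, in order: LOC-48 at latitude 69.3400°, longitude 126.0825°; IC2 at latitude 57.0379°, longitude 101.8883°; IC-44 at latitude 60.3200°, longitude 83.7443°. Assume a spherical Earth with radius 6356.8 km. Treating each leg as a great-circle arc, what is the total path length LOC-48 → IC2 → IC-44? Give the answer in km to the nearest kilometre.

LOC-48→IC2: c = 0.283165 rad, d = 1800.02 km
IC2→IC-44: c = 0.173631 rad, d = 1103.74 km
Total = 1800.02 + 1103.74 = 2903.76 km

2904 km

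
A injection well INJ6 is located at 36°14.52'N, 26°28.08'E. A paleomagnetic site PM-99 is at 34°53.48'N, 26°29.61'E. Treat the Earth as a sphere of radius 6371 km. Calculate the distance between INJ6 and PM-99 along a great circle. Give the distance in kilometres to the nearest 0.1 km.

INJ6: φ = +36.24200°, λ = +26.46800°
PM-99: φ = +34.89133°, λ = +26.49350°
Δφ = -1.3507°,  Δλ = 0.0255°
a = sin²(Δφ/2) + cos φ₁ cos φ₂ sin²(Δλ/2) = 0.000139
c = 2·arcsin(√a) = 0.023576 rad = 1.3508°
d = R·c = 6371 × 0.023576 = 150.2 km

150.2 km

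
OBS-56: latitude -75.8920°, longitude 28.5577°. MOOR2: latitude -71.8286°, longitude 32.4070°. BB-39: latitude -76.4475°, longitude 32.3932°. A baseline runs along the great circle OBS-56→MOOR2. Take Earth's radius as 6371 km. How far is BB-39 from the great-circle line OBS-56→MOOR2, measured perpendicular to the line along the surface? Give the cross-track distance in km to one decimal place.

114.3 km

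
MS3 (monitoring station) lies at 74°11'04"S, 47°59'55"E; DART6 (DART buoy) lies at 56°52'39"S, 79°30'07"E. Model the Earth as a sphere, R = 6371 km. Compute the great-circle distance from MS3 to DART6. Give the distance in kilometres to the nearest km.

2349 km

MS3: φ = -74.18444°, λ = +47.99861°
DART6: φ = -56.87750°, λ = +79.50194°
Δφ = 17.3069°,  Δλ = 31.5033°
a = sin²(Δφ/2) + cos φ₁ cos φ₂ sin²(Δλ/2) = 0.033613
c = 2·arcsin(√a) = 0.368761 rad = 21.1285°
d = R·c = 6371 × 0.368761 = 2349.4 km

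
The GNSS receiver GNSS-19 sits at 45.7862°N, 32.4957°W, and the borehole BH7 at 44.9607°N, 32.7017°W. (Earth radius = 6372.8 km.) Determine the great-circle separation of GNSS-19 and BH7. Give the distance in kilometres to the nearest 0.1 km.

93.2 km

Δφ = -0.8255°,  Δλ = -0.2060°
a = sin²(Δφ/2) + cos φ₁ cos φ₂ sin²(Δλ/2) = 0.000053
c = 2·arcsin(√a) = 0.014627 rad = 0.8381°
d = R·c = 6372.8 × 0.014627 = 93.2 km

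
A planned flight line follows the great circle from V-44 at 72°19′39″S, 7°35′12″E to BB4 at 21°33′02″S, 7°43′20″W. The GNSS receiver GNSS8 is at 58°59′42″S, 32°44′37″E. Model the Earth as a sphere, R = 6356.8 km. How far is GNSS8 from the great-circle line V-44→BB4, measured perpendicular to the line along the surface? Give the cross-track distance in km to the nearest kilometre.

V-44: φ = -72.32750°, λ = +7.58667°
BB4: φ = -21.55056°, λ = -7.72222°
GNSS8: φ = -58.99500°, λ = +32.74361°
δ₁₃ = central angle V-44→GNSS8 = 0.290099 rad  (haversine)
θ₁₃ = bearing V-44→GNSS8 = 49.953°,  θ₁₂ = bearing V-44→BB4 = 341.717°
dₓₜ = R·arcsin(sin δ₁₃ · sin(θ₁₃ − θ₁₂)) = 6356.8·arcsin(0.28605·sin(-291.764°)) = 1709.259 km
|dₓₜ| = 1709.259 km

1709 km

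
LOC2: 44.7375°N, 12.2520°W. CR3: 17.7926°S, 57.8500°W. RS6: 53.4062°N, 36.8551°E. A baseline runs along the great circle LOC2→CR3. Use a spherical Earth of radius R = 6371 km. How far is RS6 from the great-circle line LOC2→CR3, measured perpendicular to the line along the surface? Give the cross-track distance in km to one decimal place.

713.9 km

δ₁₃ = central angle LOC2→RS6 = 0.569198 rad  (haversine)
θ₁₃ = bearing LOC2→RS6 = 56.734°,  θ₁₂ = bearing LOC2→CR3 = 224.761°
dₓₜ = R·arcsin(sin δ₁₃ · sin(θ₁₃ − θ₁₂)) = 6371·arcsin(0.53896·sin(-168.026°)) = -713.862 km
|dₓₜ| = 713.862 km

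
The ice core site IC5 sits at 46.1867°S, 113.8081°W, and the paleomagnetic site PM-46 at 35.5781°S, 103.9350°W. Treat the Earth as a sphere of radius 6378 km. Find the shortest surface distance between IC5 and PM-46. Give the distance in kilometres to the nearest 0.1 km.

Δφ = 10.6086°,  Δλ = 9.8731°
a = sin²(Δφ/2) + cos φ₁ cos φ₂ sin²(Δλ/2) = 0.012716
c = 2·arcsin(√a) = 0.226009 rad = 12.9493°
d = R·c = 6378 × 0.226009 = 1441.5 km

1441.5 km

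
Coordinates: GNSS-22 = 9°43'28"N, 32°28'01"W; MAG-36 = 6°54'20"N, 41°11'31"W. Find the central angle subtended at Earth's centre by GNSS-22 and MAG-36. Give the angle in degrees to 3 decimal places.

GNSS-22: φ = +9.72444°, λ = -32.46694°
MAG-36: φ = +6.90556°, λ = -41.19194°
Δφ = -2.8189°,  Δλ = -8.7250°
a = sin²(Δφ/2) + cos φ₁ cos φ₂ sin²(Δλ/2) = 0.006267
c = 2·arcsin(√a) = 0.158490 rad = 9.0808°

9.081°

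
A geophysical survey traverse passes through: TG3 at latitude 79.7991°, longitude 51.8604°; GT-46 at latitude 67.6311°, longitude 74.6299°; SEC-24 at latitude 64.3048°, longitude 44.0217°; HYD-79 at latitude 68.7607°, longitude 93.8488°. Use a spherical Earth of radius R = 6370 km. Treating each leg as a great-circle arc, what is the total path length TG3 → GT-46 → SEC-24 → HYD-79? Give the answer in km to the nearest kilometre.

TG3→GT-46: c = 0.235999 rad, d = 1503.31 km
GT-46→SEC-24: c = 0.222610 rad, d = 1418.03 km
SEC-24→HYD-79: c = 0.344537 rad, d = 2194.70 km
Total = 1503.31 + 1418.03 + 2194.70 = 5116.03 km

5116 km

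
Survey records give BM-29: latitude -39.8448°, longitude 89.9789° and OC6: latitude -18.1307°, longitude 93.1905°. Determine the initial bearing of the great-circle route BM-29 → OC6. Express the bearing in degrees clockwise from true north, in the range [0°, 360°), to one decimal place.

Δλ = 3.2116°
y = sin Δλ · cos φ₂ = 0.053242
x = cos φ₁ sin φ₂ − sin φ₁ cos φ₂ cos Δλ = 0.369019
θ = atan2(y, x) = 8.2100° → 8.2100° (mod 360°)

8.2°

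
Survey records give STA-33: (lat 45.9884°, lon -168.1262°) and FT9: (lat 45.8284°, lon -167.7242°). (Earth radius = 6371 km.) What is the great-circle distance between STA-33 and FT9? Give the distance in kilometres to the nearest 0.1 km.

35.8 km

Δφ = -0.1600°,  Δλ = 0.4020°
a = sin²(Δφ/2) + cos φ₁ cos φ₂ sin²(Δλ/2) = 0.000008
c = 2·arcsin(√a) = 0.005624 rad = 0.3222°
d = R·c = 6371 × 0.005624 = 35.8 km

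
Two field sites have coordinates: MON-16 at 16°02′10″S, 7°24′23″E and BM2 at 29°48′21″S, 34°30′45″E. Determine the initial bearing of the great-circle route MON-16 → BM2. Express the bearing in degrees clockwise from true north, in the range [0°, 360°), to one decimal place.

123.8°

MON-16: φ = -16.03611°, λ = +7.40639°
BM2: φ = -29.80583°, λ = +34.51250°
Δλ = 27.1061°
y = sin Δλ · cos φ₂ = 0.395365
x = cos φ₁ sin φ₂ − sin φ₁ cos φ₂ cos Δλ = -0.264348
θ = atan2(y, x) = 123.7673° → 123.7673° (mod 360°)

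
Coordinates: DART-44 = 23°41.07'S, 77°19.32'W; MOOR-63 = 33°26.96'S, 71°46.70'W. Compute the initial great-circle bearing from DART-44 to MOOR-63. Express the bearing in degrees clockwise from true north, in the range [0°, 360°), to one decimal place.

154.8°

DART-44: φ = -23.68450°, λ = -77.32200°
MOOR-63: φ = -33.44933°, λ = -71.77833°
Δλ = 5.5437°
y = sin Δλ · cos φ₂ = 0.080604
x = cos φ₁ sin φ₂ − sin φ₁ cos φ₂ cos Δλ = -0.171172
θ = atan2(y, x) = 154.7845° → 154.7845° (mod 360°)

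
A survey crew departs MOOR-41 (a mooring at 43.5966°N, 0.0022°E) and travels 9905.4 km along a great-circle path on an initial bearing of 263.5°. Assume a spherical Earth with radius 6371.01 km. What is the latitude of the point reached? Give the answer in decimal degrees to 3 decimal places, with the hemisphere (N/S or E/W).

4.067°S

δ = d/R = 9905.4/6371.01 = 1.554761 rad
φ₂ = arcsin(sin φ₁ cos δ + cos φ₁ sin δ cos θ)
   = arcsin(0.68958·0.01603 + 0.72421·0.99987·-0.11320) = -4.06659°
λ₂ = λ₁ + atan2(sin θ sin δ cos φ₁, cos δ − sin φ₁ sin φ₂) = -84.84047°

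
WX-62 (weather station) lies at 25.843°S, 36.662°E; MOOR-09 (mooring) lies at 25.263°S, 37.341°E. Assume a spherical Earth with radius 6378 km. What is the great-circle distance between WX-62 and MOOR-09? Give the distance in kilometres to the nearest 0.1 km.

Δφ = 0.5800°,  Δλ = 0.6790°
a = sin²(Δφ/2) + cos φ₁ cos φ₂ sin²(Δλ/2) = 0.000054
c = 2·arcsin(√a) = 0.014724 rad = 0.8436°
d = R·c = 6378 × 0.014724 = 93.9 km

93.9 km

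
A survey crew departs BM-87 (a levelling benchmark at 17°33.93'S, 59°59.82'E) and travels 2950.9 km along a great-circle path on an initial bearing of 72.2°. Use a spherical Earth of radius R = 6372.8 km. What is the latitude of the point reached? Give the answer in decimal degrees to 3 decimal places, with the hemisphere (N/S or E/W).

8.038°S

BM-87: φ = -17.56550°, λ = +59.99700°
δ = d/R = 2950.9/6372.8 = 0.463046 rad
φ₂ = arcsin(sin φ₁ cos δ + cos φ₁ sin δ cos θ)
   = arcsin(-0.30180·0.89470 + 0.95337·0.44668·0.30570) = -8.03834°
λ₂ = λ₁ + atan2(sin θ sin δ cos φ₁, cos δ − sin φ₁ sin φ₂) = 85.43365°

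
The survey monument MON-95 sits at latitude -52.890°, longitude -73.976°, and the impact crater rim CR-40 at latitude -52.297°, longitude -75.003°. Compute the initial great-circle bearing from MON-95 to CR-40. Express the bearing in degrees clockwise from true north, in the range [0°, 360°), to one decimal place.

313.1°

Δλ = -1.0270°
y = sin Δλ · cos φ₂ = -0.010961
x = cos φ₁ sin φ₂ − sin φ₁ cos φ₂ cos Δλ = 0.010271
θ = atan2(y, x) = -46.8619° → 313.1381° (mod 360°)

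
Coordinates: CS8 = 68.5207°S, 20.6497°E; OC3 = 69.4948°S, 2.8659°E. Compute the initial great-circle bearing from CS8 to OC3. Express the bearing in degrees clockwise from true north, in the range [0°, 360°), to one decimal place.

253.1°

Δλ = -17.7838°
y = sin Δλ · cos φ₂ = -0.106988
x = cos φ₁ sin φ₂ − sin φ₁ cos φ₂ cos Δλ = -0.032576
θ = atan2(y, x) = -106.9347° → 253.0653° (mod 360°)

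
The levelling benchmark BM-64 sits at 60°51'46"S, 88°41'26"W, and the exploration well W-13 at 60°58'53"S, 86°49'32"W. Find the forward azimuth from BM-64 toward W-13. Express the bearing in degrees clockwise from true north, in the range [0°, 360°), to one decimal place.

98.3°

BM-64: φ = -60.86278°, λ = -88.69056°
W-13: φ = -60.98139°, λ = -86.82556°
Δλ = 1.8650°
y = sin Δλ · cos φ₂ = 0.015787
x = cos φ₁ sin φ₂ − sin φ₁ cos φ₂ cos Δλ = -0.002295
θ = atan2(y, x) = 98.2698° → 98.2698° (mod 360°)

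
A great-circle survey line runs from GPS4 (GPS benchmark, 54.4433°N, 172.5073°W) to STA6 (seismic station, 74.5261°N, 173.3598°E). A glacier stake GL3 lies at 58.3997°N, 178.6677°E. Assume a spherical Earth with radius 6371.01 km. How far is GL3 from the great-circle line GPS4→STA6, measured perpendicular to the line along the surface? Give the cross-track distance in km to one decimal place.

δ₁₃ = central angle GPS4→GL3 = 0.109511 rad  (haversine)
θ₁₃ = bearing GPS4→GL3 = 312.647°,  θ₁₂ = bearing GPS4→STA6 = 349.455°
dₓₜ = R·arcsin(sin δ₁₃ · sin(θ₁₃ − θ₁₂)) = 6371.01·arcsin(0.10929·sin(-36.807°)) = -417.475 km
|dₓₜ| = 417.475 km

417.5 km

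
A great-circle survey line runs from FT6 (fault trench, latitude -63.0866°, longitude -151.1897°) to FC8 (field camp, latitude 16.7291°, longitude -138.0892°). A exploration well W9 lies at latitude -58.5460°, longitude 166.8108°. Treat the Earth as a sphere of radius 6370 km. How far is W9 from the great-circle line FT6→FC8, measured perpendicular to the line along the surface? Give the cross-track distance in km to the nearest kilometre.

δ₁₃ = central angle FT6→W9 = 0.359153 rad  (haversine)
θ₁₃ = bearing FT6→W9 = 263.409°,  θ₁₂ = bearing FT6→FC8 = 12.715°
dₓₜ = R·arcsin(sin δ₁₃ · sin(θ₁₃ − θ₁₂)) = 6370·arcsin(0.35148·sin(250.694°)) = -2153.833 km
|dₓₜ| = 2153.833 km

2154 km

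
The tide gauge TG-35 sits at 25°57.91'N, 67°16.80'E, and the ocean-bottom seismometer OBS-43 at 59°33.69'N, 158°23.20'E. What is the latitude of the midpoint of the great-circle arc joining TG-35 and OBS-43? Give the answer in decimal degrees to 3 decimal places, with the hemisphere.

TG-35: φ = +25.96517°, λ = +67.28000°
OBS-43: φ = +59.56150°, λ = +158.38667°
Bx = cos φ₂ cos Δλ = -0.009785,  By = cos φ₂ sin Δλ = 0.506519
φₘ = atan2(sin φ₁ + sin φ₂, √((cos φ₁ + Bx)² + By²)) = 51.78872°
λₘ = λ₁ + atan2(By, cos φ₁ + Bx) = 96.94522°

51.789°N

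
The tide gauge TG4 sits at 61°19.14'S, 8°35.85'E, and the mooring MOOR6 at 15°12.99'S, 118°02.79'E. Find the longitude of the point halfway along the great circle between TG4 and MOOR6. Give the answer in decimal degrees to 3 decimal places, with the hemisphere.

88.707°E

TG4: φ = -61.31900°, λ = +8.59750°
MOOR6: φ = -15.21650°, λ = +118.04650°
Bx = cos φ₂ cos Δλ = -0.321294,  By = cos φ₂ sin Δλ = 0.909880
φₘ = atan2(sin φ₁ + sin φ₂, √((cos φ₁ + Bx)² + By²)) = -50.98069°
λₘ = λ₁ + atan2(By, cos φ₁ + Bx) = 88.70734°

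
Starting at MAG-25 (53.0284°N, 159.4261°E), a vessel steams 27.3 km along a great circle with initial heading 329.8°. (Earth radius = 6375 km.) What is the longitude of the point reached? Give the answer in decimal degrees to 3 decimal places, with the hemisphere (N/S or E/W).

δ = d/R = 27.3/6375 = 0.004282 rad
φ₂ = arcsin(sin φ₁ cos δ + cos φ₁ sin δ cos θ)
   = arcsin(0.79893·0.99999 + 0.60142·0.00428·0.86427) = 53.24028°
λ₂ = λ₁ + atan2(sin θ sin δ cos φ₁, cos δ − sin φ₁ sin φ₂) = 159.21987°

159.220°E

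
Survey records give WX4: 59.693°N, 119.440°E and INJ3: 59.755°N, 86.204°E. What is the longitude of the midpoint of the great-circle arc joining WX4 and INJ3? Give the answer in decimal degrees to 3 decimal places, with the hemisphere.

102.838°E

Bx = cos φ₂ cos Δλ = 0.421304,  By = cos φ₂ sin Δλ = -0.276072
φₘ = atan2(sin φ₁ + sin φ₂, √((cos φ₁ + Bx)² + By²)) = 60.77701°
λₘ = λ₁ + atan2(By, cos φ₁ + Bx) = 102.83785°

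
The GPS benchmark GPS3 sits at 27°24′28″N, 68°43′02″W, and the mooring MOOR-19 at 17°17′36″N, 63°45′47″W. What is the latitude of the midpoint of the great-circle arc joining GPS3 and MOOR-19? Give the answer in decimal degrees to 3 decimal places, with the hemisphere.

22.369°N

GPS3: φ = +27.40778°, λ = -68.71722°
MOOR-19: φ = +17.29333°, λ = -63.76306°
Bx = cos φ₂ cos Δλ = 0.951228,  By = cos φ₂ sin Δλ = 0.082455
φₘ = atan2(sin φ₁ + sin φ₂, √((cos φ₁ + Bx)² + By²)) = 22.36938°
λₘ = λ₁ + atan2(By, cos φ₁ + Bx) = -66.14995°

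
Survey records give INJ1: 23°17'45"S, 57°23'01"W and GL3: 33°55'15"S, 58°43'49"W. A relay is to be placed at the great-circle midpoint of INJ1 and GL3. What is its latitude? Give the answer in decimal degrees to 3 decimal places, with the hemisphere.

28.610°S

INJ1: φ = -23.29583°, λ = -57.38361°
GL3: φ = -33.92083°, λ = -58.73028°
Bx = cos φ₂ cos Δλ = 0.829580,  By = cos φ₂ sin Δλ = -0.019502
φₘ = atan2(sin φ₁ + sin φ₂, √((cos φ₁ + Bx)² + By²)) = -28.60999°
λₘ = λ₁ + atan2(By, cos φ₁ + Bx) = -58.02279°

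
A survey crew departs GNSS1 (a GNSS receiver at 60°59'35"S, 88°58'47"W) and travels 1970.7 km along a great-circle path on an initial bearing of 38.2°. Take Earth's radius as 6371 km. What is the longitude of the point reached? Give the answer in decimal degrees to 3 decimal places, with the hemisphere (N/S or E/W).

GNSS1: φ = -60.99306°, λ = -88.97972°
δ = d/R = 1970.7/6371 = 0.309323 rad
φ₂ = arcsin(sin φ₁ cos δ + cos φ₁ sin δ cos θ)
   = arcsin(-0.87456·0.95254 + 0.48492·0.30441·0.78586) = -45.81142°
λ₂ = λ₁ + atan2(sin θ sin δ cos φ₁, cos δ − sin φ₁ sin φ₂) = -73.31064°

73.311°W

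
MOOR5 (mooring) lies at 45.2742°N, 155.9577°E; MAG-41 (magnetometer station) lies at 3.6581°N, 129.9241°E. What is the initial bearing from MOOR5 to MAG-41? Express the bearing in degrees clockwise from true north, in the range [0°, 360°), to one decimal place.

Δλ = -26.0336°
y = sin Δλ · cos φ₂ = -0.438004
x = cos φ₁ sin φ₂ − sin φ₁ cos φ₂ cos Δλ = -0.592195
θ = atan2(y, x) = -143.5124° → 216.4876° (mod 360°)

216.5°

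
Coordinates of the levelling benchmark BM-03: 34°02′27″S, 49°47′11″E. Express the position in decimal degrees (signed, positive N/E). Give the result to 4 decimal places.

lat: 34.0408° S → -34.0408°
lon: 49.7864° E → +49.7864°

-34.0408°, +49.7864°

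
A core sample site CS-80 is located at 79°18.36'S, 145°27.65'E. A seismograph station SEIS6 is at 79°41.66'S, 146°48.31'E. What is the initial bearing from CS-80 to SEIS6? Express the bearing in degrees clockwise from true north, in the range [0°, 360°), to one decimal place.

148.4°

CS-80: φ = -79.30600°, λ = +145.46083°
SEIS6: φ = -79.69433°, λ = +146.80517°
Δλ = 1.3443°
y = sin Δλ · cos φ₂ = 0.004197
x = cos φ₁ sin φ₂ − sin φ₁ cos φ₂ cos Δλ = -0.006826
θ = atan2(y, x) = 148.4138° → 148.4138° (mod 360°)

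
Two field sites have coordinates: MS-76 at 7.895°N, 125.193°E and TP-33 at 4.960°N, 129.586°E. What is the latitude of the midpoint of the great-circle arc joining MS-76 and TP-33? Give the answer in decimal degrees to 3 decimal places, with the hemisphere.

Bx = cos φ₂ cos Δλ = 0.993328,  By = cos φ₂ sin Δλ = 0.076310
φₘ = atan2(sin φ₁ + sin φ₂, √((cos φ₁ + Bx)² + By²)) = 6.43219°
λₘ = λ₁ + atan2(By, cos φ₁ + Bx) = 127.39584°

6.432°N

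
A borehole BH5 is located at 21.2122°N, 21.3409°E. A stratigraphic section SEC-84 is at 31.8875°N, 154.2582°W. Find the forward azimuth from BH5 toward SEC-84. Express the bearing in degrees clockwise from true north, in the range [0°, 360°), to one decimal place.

355.3°

Δλ = -175.5991°
y = sin Δλ · cos φ₂ = -0.065154
x = cos φ₁ sin φ₂ − sin φ₁ cos φ₂ cos Δλ = 0.798776
θ = atan2(y, x) = -4.6632° → 355.3368° (mod 360°)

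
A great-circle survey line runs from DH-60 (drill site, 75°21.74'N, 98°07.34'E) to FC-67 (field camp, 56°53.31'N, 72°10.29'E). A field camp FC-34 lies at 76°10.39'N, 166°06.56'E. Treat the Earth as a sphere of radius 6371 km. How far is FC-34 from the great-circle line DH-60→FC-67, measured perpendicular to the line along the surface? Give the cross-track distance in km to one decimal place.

DH-60: φ = +75.36233°, λ = +98.12233°
FC-67: φ = +56.88850°, λ = +72.17150°
FC-34: φ = +76.17317°, λ = +166.10933°
δ₁₃ = central angle DH-60→FC-34 = 0.276038 rad  (haversine)
θ₁₃ = bearing DH-60→FC-34 = 54.385°,  θ₁₂ = bearing DH-60→FC-67 = 222.206°
dₓₜ = R·arcsin(sin δ₁₃ · sin(θ₁₃ − θ₁₂)) = 6371·arcsin(0.27255·sin(-167.821°)) = -366.527 km
|dₓₜ| = 366.527 km

366.5 km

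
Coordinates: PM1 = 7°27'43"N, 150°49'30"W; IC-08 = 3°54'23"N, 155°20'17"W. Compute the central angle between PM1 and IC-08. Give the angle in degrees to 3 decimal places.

5.727°

PM1: φ = +7.46194°, λ = -150.82500°
IC-08: φ = +3.90639°, λ = -155.33806°
Δφ = -3.5556°,  Δλ = -4.5131°
a = sin²(Δφ/2) + cos φ₁ cos φ₂ sin²(Δλ/2) = 0.002496
c = 2·arcsin(√a) = 0.099962 rad = 5.7274°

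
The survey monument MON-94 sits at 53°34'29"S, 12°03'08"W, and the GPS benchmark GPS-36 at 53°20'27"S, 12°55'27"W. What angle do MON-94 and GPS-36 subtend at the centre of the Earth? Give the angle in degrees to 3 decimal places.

0.569°

MON-94: φ = -53.57472°, λ = -12.05222°
GPS-36: φ = -53.34083°, λ = -12.92417°
Δφ = 0.2339°,  Δλ = -0.8719°
a = sin²(Δφ/2) + cos φ₁ cos φ₂ sin²(Δλ/2) = 0.000025
c = 2·arcsin(√a) = 0.009938 rad = 0.5694°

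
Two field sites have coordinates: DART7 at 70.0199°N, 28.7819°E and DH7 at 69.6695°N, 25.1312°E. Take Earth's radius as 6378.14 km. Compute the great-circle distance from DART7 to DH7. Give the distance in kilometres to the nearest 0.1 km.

145.3 km

Δφ = -0.3504°,  Δλ = -3.6507°
a = sin²(Δφ/2) + cos φ₁ cos φ₂ sin²(Δλ/2) = 0.000130
c = 2·arcsin(√a) = 0.022787 rad = 1.3056°
d = R·c = 6378.14 × 0.022787 = 145.3 km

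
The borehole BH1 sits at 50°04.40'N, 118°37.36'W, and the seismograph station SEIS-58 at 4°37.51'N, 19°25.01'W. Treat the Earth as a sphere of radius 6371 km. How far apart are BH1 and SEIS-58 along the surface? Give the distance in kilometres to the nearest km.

10266 km

BH1: φ = +50.07333°, λ = -118.62267°
SEIS-58: φ = +4.62517°, λ = -19.41683°
Δφ = -45.4482°,  Δλ = 99.2058°
a = sin²(Δφ/2) + cos φ₁ cos φ₂ sin²(Δλ/2) = 0.520253
c = 2·arcsin(√a) = 1.611313 rad = 92.3214°
d = R·c = 6371 × 1.611313 = 10265.7 km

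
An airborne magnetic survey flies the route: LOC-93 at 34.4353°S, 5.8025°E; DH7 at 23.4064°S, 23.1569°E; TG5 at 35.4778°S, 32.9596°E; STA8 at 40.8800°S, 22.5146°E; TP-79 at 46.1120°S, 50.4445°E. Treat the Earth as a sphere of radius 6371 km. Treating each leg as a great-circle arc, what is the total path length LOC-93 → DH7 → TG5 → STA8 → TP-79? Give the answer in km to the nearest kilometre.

LOC-93→DH7: c = 0.326797 rad, d = 2082.02 km
DH7→TG5: c = 0.257708 rad, d = 1641.86 km
TG5→STA8: c = 0.171349 rad, d = 1091.66 km
STA8→TP-79: c = 0.363155 rad, d = 2313.66 km
Total = 2082.02 + 1641.86 + 1091.66 + 2313.66 = 7129.20 km

7129 km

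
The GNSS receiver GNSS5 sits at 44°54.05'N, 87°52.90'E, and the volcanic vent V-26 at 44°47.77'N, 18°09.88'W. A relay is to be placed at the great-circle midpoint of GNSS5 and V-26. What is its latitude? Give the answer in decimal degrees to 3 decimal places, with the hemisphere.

58.839°N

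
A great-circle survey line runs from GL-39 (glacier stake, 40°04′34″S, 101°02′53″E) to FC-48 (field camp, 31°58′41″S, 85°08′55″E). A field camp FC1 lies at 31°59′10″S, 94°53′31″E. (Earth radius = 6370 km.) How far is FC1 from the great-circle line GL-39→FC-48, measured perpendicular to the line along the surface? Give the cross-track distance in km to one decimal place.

GL-39: φ = -40.07611°, λ = +101.04806°
FC-48: φ = -31.97806°, λ = +85.14861°
FC1: φ = -31.98611°, λ = +94.89194°
δ₁₃ = central angle GL-39→FC1 = 0.165685 rad  (haversine)
θ₁₃ = bearing GL-39→FC1 = 326.531°,  θ₁₂ = bearing GL-39→FC-48 = 297.307°
dₓₜ = R·arcsin(sin δ₁₃ · sin(θ₁₃ − θ₁₂)) = 6370·arcsin(0.16493·sin(29.223°)) = 513.472 km
|dₓₜ| = 513.472 km

513.5 km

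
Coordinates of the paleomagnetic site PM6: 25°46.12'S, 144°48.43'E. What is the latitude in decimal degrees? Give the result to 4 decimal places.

25.7687°S

25° + 46.12′/60 = 25 + 0.76867 = 25.7687°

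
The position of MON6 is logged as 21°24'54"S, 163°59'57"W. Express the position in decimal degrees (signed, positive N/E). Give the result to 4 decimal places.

-21.4150°, -163.9992°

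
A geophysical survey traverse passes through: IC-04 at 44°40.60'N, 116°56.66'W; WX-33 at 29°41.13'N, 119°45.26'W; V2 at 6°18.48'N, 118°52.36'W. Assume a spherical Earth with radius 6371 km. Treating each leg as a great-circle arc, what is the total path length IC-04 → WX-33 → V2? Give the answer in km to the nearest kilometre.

4286 km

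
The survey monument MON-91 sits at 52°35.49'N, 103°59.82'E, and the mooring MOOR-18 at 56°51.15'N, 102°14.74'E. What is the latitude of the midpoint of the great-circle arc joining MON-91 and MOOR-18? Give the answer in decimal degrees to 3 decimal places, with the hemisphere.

MON-91: φ = +52.59150°, λ = +103.99700°
MOOR-18: φ = +56.85250°, λ = +102.24567°
Bx = cos φ₂ cos Δλ = 0.546541,  By = cos φ₂ sin Δλ = -0.016711
φₘ = atan2(sin φ₁ + sin φ₂, √((cos φ₁ + Bx)² + By²)) = 54.72515°
λₘ = λ₁ + atan2(By, cos φ₁ + Bx) = 103.16738°

54.725°N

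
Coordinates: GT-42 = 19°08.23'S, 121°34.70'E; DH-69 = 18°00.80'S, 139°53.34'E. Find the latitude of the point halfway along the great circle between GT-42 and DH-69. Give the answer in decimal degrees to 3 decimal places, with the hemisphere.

GT-42: φ = -19.13717°, λ = +121.57833°
DH-69: φ = -18.01333°, λ = +139.88900°
Bx = cos φ₂ cos Δλ = 0.902833,  By = cos φ₂ sin Δλ = 0.298770
φₘ = atan2(sin φ₁ + sin φ₂, √((cos φ₁ + Bx)² + By²)) = -18.79820°
λₘ = λ₁ + atan2(By, cos φ₁ + Bx) = 130.76410°

18.798°S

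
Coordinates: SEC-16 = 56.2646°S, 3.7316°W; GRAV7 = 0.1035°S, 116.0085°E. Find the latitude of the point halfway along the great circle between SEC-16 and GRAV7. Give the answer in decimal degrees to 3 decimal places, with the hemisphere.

Bx = cos φ₂ cos Δλ = -0.496066,  By = cos φ₂ sin Δλ = 0.868283
φₘ = atan2(sin φ₁ + sin φ₂, √((cos φ₁ + Bx)² + By²)) = -43.75967°
λₘ = λ₁ + atan2(By, cos φ₁ + Bx) = 82.36189°

43.760°S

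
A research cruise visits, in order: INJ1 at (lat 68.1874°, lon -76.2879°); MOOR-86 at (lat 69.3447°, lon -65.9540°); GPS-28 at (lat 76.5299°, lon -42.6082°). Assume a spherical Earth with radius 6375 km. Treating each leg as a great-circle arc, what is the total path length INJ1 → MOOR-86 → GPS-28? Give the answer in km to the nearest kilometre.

1525 km

INJ1→MOOR-86: c = 0.068278 rad, d = 435.27 km
MOOR-86→GPS-28: c = 0.170971 rad, d = 1089.94 km
Total = 435.27 + 1089.94 = 1525.22 km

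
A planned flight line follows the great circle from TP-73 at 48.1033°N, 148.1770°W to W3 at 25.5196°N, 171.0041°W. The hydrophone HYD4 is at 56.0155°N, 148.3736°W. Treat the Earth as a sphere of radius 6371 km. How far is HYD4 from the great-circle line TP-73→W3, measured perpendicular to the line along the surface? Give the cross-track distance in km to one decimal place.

646.4 km

δ₁₃ = central angle TP-73→HYD4 = 0.138110 rad  (haversine)
θ₁₃ = bearing TP-73→HYD4 = 359.202°,  θ₁₂ = bearing TP-73→W3 = 226.570°
dₓₜ = R·arcsin(sin δ₁₃ · sin(θ₁₃ − θ₁₂)) = 6371·arcsin(0.13767·sin(132.632°)) = 646.413 km
|dₓₜ| = 646.413 km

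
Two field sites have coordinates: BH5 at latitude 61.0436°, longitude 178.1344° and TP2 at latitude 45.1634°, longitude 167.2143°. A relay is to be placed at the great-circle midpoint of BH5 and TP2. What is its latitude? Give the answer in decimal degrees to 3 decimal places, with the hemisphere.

Bx = cos φ₂ cos Δλ = 0.692320,  By = cos φ₂ sin Δλ = -0.133572
φₘ = atan2(sin φ₁ + sin φ₂, √((cos φ₁ + Bx)² + By²)) = 53.22419°
λₘ = λ₁ + atan2(By, cos φ₁ + Bx) = 171.65697°

53.224°N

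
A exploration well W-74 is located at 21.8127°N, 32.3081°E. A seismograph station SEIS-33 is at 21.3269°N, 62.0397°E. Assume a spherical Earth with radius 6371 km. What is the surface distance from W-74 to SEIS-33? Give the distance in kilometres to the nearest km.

3070 km

Δφ = -0.4858°,  Δλ = 29.7316°
a = sin²(Δφ/2) + cos φ₁ cos φ₂ sin²(Δλ/2) = 0.056942
c = 2·arcsin(√a) = 0.481899 rad = 27.6108°
d = R·c = 6371 × 0.481899 = 3070.2 km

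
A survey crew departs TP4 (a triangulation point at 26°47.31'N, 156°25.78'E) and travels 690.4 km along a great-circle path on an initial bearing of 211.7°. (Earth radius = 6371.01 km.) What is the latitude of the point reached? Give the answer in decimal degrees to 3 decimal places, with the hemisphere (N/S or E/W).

21.464°N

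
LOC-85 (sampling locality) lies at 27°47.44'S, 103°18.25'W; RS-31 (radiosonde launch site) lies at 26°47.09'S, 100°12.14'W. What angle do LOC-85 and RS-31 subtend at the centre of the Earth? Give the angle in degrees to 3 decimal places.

2.934°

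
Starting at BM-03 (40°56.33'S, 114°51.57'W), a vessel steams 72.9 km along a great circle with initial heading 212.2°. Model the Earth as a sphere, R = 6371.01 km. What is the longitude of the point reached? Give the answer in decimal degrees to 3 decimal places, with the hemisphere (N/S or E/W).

BM-03: φ = -40.93883°, λ = -114.85950°
δ = d/R = 72.9/6371.01 = 0.011442 rad
φ₂ = arcsin(sin φ₁ cos δ + cos φ₁ sin δ cos θ)
   = arcsin(-0.65525·0.99993 + 0.75541·0.01144·-0.84619) = -41.49267°
λ₂ = λ₁ + atan2(sin θ sin δ cos φ₁, cos δ − sin φ₁ sin φ₂) = -115.32590°

115.326°W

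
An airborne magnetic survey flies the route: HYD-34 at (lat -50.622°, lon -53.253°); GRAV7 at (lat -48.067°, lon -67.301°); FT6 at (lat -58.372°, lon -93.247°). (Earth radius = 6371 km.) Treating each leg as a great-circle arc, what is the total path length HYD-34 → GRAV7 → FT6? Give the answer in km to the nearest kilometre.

3107 km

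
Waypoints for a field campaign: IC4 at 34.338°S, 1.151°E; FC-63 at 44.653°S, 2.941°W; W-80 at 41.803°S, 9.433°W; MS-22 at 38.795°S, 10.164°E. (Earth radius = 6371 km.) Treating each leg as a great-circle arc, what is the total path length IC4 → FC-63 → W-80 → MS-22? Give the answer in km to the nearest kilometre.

3504 km

IC4→FC-63: c = 0.188210 rad, d = 1199.08 km
FC-63→W-80: c = 0.096342 rad, d = 613.79 km
W-80→MS-22: c = 0.265474 rad, d = 1691.33 km
Total = 1199.08 + 613.79 + 1691.33 = 3504.21 km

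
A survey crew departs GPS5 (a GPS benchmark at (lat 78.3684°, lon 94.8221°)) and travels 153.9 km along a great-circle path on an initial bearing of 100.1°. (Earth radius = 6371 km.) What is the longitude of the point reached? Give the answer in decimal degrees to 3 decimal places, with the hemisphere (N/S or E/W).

δ = d/R = 153.9/6371 = 0.024156 rad
φ₂ = arcsin(sin φ₁ cos δ + cos φ₁ sin δ cos θ)
   = arcsin(0.97946·0.99971 + 0.20162·0.02415·-0.17537) = 78.04883°
λ₂ = λ₁ + atan2(sin θ sin δ cos φ₁, cos δ − sin φ₁ sin φ₂) = 101.41617°

101.416°E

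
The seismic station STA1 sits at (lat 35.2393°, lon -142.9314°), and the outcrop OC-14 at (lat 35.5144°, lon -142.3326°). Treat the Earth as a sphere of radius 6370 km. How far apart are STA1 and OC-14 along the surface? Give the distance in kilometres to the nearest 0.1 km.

62.3 km

Δφ = 0.2751°,  Δλ = 0.5988°
a = sin²(Δφ/2) + cos φ₁ cos φ₂ sin²(Δλ/2) = 0.000024
c = 2·arcsin(√a) = 0.009781 rad = 0.5604°
d = R·c = 6370 × 0.009781 = 62.3 km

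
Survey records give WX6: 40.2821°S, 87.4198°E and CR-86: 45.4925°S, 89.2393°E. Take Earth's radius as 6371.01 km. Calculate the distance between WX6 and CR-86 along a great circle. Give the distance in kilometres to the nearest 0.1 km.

Δφ = -5.2104°,  Δλ = 1.8195°
a = sin²(Δφ/2) + cos φ₁ cos φ₂ sin²(Δλ/2) = 0.002201
c = 2·arcsin(√a) = 0.093861 rad = 5.3778°
d = R·c = 6371.01 × 0.093861 = 598.0 km

598.0 km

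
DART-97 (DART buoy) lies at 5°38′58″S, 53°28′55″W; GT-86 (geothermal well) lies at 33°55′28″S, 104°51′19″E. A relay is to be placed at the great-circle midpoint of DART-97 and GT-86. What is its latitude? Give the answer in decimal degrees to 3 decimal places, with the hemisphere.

DART-97: φ = -5.64944°, λ = -53.48194°
GT-86: φ = -33.92444°, λ = +104.85528°
Bx = cos φ₂ cos Δλ = -0.771169,  By = cos φ₂ sin Δλ = 0.306305
φₘ = atan2(sin φ₁ + sin φ₂, √((cos φ₁ + Bx)² + By²)) = -59.97368°
λₘ = λ₁ + atan2(By, cos φ₁ + Bx) = 0.34344°

59.974°S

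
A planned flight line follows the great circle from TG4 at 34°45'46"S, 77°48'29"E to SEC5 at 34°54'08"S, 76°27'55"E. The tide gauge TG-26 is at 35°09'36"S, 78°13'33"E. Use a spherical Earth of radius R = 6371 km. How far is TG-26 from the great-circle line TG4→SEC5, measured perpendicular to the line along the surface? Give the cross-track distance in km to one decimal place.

48.9 km

TG4: φ = -34.76278°, λ = +77.80806°
SEC5: φ = -34.90222°, λ = +76.46528°
TG-26: φ = -35.16000°, λ = +78.22583°
δ₁₃ = central angle TG4→TG-26 = 0.009153 rad  (haversine)
θ₁₃ = bearing TG4→TG-26 = 139.360°,  θ₁₂ = bearing TG4→SEC5 = 262.406°
dₓₜ = R·arcsin(sin δ₁₃ · sin(θ₁₃ − θ₁₂)) = 6371·arcsin(0.00915·sin(-123.046°)) = -48.879 km
|dₓₜ| = 48.879 km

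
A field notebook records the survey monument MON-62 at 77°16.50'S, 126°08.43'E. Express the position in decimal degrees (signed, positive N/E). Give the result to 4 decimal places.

lat: 77.2750° S → -77.2750°
lon: 126.1405° E → +126.1405°

-77.2750°, +126.1405°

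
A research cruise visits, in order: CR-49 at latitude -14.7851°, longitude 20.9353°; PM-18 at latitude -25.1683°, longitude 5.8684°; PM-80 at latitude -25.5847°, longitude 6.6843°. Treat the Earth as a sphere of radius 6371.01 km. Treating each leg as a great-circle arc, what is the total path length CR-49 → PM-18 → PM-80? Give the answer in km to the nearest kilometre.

2044 km

CR-49→PM-18: c = 0.306017 rad, d = 1949.64 km
PM-18→PM-80: c = 0.014777 rad, d = 94.14 km
Total = 1949.64 + 94.14 = 2043.78 km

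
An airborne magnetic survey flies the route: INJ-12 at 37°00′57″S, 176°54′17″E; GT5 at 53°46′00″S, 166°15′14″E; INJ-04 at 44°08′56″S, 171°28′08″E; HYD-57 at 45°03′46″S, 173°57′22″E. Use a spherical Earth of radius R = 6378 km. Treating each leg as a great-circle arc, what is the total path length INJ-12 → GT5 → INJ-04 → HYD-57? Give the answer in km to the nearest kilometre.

INJ-12: φ = -37.01583°, λ = +176.90472°
GT5: φ = -53.76667°, λ = +166.25389°
INJ-04: φ = -44.14889°, λ = +171.46889°
HYD-57: φ = -45.06278°, λ = +173.95611°
INJ-12→GT5: c = 0.319361 rad, d = 2036.88 km
GT5→INJ-04: c = 0.178063 rad, d = 1135.68 km
INJ-04→HYD-57: c = 0.034777 rad, d = 221.81 km
Total = 2036.88 + 1135.68 + 221.81 = 3394.38 km

3394 km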